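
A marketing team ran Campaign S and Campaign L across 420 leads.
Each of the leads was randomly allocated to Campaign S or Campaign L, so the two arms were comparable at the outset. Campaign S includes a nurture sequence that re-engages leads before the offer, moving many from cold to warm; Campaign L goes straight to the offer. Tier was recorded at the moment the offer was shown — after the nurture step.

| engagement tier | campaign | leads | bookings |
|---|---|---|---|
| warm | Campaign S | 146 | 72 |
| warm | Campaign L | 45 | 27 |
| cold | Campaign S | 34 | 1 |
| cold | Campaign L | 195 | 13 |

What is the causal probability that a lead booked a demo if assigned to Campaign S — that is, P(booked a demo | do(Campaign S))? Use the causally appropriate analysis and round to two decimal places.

Campaign L is higher inside every engagement tier stratum but Campaign S is higher in aggregate. Whether to stratify depends on how engagement tier relates to the campaign.
Because the campaign influences engagement tier, engagement tier is a post-treatment mediator, not a confounder. Stratifying on it would bias the estimate; the causal effect is the crude pooled difference.
So P(outcome | do(Campaign S)) is just the pooled rate for Campaign S: 73/180 = 0.406.

0.41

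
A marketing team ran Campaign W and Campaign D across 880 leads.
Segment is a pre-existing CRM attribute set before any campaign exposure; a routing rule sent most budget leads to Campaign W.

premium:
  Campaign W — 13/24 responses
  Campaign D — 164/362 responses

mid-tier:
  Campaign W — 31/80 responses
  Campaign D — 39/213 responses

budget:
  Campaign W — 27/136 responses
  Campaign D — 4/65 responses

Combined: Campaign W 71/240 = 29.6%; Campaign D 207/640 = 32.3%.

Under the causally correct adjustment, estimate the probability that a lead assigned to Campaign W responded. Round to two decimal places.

0.41

The imbalance in customer segment arose from how leads were allocated, not from anything the campaign did; and customer segment independently affects the outcome. The pooled gap is confounded — condition on customer segment.
Standardising Campaign W to the population customer segment mix: 0.439·13/24 + 0.333·31/80 + 0.228·27/136 = 0.412.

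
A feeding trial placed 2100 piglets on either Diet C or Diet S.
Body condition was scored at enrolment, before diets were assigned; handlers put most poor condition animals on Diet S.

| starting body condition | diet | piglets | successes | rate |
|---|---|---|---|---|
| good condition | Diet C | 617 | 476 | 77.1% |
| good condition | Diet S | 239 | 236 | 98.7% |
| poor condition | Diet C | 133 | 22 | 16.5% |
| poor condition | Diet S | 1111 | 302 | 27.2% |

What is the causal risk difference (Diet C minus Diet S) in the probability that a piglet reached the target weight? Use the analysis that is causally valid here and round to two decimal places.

-0.15

The starting body condition-specific comparison favours Diet S throughout, but the pooled figures favour Diet C. The question is whether to condition on starting body condition.
Since starting body condition is a pre-existing factor (not a product of the diet) and it affects the outcome on its own, it is a confounder. The stratified rates, not the pooled rate, identify the causal effect.
Adjusting over the population distribution of starting body condition: 0.408·(0.771−0.987) + 0.592·(0.165−0.272) = -0.151.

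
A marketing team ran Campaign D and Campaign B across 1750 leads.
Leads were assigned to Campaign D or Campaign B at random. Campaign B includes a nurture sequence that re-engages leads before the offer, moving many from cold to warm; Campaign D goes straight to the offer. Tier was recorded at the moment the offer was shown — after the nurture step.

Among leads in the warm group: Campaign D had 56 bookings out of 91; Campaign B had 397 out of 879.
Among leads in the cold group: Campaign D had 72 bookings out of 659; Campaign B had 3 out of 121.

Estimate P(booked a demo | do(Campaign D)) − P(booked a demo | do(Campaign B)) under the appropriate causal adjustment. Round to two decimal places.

Engagement tier here is a post-treatment variable shaped by the campaign; conditioning on it would introduce bias rather than remove it. The overall comparison is the causal one.
The causal difference is the pooled difference: 0.171 − 0.400 = -0.229.

-0.23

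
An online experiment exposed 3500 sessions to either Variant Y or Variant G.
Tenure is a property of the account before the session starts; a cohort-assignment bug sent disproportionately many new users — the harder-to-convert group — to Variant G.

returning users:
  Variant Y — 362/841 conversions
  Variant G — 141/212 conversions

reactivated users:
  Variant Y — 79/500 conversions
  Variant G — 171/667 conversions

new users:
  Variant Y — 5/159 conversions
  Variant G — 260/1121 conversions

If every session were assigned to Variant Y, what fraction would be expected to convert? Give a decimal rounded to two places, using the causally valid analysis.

The user tenure-specific comparison favours Variant G throughout, but the pooled figures favour Variant Y. The question is whether to condition on user tenure.
User tenure is set before the variant has any effect — it is not caused by the variant — and it independently drives the outcome. That makes it a confounder, so the causal comparison is within user tenure levels.
Standardising Variant Y to the population user tenure mix: 0.301·362/841 + 0.333·79/500 + 0.366·5/159 = 0.194.

0.19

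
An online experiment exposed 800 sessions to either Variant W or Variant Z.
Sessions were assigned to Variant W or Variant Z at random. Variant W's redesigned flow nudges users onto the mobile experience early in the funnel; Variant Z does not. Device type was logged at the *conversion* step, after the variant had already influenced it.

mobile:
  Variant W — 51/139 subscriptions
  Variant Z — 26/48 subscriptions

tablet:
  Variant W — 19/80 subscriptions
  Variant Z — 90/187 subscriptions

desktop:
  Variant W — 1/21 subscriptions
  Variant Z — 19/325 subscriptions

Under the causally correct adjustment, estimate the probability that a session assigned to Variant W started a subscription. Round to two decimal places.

The device type-specific comparison favours Variant Z throughout, but the pooled figures favour Variant W. The question is whether to condition on device type.
Device type is recorded after the variant and is itself shifted by it — it sits on the causal path from variant to outcome. Conditioning on a mediator would strip out part of the effect we want; the pooled comparison gives the total causal effect.
So P(outcome | do(Variant W)) is just the pooled rate for Variant W: 71/240 = 0.296.

0.30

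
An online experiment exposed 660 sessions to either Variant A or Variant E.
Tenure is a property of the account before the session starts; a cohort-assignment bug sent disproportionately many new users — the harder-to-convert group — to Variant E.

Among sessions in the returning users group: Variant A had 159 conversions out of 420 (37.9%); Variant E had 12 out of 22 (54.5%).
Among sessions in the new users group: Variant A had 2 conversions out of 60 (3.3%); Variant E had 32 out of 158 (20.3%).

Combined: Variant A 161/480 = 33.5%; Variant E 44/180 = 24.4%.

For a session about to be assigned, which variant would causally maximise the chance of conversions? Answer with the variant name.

The user tenure-specific comparison favours Variant E throughout, but the pooled figures favour Variant A. The question is whether to condition on user tenure.
User tenure differs across variants for reasons unrelated to any effect of the variant itself, and it separately predicts the outcome — a classic confounder. We must compare within user tenure levels.
Within each level — returning users: 37.9% vs 54.5%; new users: 3.3% vs 20.3% — Variant E is higher every time.

Variant E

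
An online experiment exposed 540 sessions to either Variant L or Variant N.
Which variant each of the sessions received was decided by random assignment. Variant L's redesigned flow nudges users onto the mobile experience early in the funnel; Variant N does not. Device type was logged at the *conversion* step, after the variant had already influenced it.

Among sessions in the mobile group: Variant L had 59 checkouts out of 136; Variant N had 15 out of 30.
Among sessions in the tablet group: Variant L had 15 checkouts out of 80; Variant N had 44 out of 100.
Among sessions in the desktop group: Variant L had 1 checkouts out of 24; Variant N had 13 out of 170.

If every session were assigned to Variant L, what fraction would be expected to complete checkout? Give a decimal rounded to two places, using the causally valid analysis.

0.31

Variant N is higher inside every device type stratum but Variant L is higher in aggregate. Whether to stratify depends on how device type relates to the variant.
Device type is recorded after the variant and is itself shifted by it — it sits on the causal path from variant to outcome. Conditioning on a mediator would strip out part of the effect we want; the pooled comparison gives the total causal effect.
So P(outcome | do(Variant L)) is just the pooled rate for Variant L: 75/240 = 0.312.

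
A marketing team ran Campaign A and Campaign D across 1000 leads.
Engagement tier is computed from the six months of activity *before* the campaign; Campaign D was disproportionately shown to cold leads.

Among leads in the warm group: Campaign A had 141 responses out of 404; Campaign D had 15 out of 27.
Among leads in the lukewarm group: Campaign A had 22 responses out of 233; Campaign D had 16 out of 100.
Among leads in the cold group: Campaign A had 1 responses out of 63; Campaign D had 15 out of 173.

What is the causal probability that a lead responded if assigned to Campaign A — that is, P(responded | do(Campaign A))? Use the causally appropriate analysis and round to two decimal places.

0.19

Since engagement tier is a pre-existing factor (not a product of the campaign) and it affects the outcome on its own, it is a confounder. The stratified rates, not the pooled rate, identify the causal effect.
Standardising Campaign A to the population engagement tier mix: 0.431·141/404 + 0.333·22/233 + 0.236·1/63 = 0.186.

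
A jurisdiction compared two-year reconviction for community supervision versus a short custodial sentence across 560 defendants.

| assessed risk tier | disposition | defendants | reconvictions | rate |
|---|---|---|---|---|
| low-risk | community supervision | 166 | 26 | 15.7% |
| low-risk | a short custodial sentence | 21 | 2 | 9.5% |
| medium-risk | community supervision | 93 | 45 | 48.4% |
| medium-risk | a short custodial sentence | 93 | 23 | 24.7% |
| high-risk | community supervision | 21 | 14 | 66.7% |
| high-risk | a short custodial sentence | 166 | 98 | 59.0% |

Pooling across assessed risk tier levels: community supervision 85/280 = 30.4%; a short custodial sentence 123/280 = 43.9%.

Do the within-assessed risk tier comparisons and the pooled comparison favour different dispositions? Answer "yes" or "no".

yes

Within each assessed risk tier level (low-risk 15.7% vs 9.5%; medium-risk 48.4% vs 24.7%; high-risk 66.7% vs 59.0%), a short custodial sentence has the lower rate every time. Pooled: 30.4% vs 43.9% — community supervision has the lower rate overall. The two comparisons disagree.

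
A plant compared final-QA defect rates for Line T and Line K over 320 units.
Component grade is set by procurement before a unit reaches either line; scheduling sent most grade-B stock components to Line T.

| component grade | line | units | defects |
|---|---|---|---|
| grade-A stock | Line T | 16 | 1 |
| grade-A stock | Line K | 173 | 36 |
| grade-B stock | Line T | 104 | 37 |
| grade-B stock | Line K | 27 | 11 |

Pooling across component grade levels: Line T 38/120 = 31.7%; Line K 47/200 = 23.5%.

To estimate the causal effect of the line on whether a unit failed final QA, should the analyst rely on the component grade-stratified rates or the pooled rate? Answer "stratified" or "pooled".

stratified

The component grade-specific comparison favours Line T throughout, but the pooled figures favour Line K. The question is whether to condition on component grade.
Here component grade is a common cause — it drives both which line a case falls under and the outcome. The crude comparison mixes populations; the stratum-specific rates are the causally relevant ones.
Within each level — grade-A stock: 6.2% vs 20.8%; grade-B stock: 35.6% vs 40.7% — Line T is lower every time.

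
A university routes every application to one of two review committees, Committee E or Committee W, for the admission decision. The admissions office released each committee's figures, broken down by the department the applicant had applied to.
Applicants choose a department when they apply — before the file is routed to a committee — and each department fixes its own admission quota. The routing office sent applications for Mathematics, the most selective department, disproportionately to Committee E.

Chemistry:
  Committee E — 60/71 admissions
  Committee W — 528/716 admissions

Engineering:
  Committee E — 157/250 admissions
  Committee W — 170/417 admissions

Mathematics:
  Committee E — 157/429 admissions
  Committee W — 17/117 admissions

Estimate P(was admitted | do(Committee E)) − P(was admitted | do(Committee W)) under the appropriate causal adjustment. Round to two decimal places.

+0.18

The imbalance in department arose from how applicants were allocated, not from anything the review committee did; and department independently affects the outcome. The pooled gap is confounded — condition on department.
Adjusting over the population distribution of department: 0.394·(0.845−0.737) + 0.334·(0.628−0.408) + 0.273·(0.366−0.145) = +0.176.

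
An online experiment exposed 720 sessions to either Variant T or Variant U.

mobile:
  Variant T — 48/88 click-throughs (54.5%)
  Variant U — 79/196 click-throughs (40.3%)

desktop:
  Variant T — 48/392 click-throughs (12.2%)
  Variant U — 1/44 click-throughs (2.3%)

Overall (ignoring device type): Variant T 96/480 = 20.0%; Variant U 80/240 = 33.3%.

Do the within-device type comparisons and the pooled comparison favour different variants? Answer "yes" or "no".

yes

Within each device type level (mobile 54.5% vs 40.3%; desktop 12.2% vs 2.3%), Variant T has the higher rate every time. Pooled: 20.0% vs 33.3% — Variant U has the higher rate overall. The two comparisons disagree.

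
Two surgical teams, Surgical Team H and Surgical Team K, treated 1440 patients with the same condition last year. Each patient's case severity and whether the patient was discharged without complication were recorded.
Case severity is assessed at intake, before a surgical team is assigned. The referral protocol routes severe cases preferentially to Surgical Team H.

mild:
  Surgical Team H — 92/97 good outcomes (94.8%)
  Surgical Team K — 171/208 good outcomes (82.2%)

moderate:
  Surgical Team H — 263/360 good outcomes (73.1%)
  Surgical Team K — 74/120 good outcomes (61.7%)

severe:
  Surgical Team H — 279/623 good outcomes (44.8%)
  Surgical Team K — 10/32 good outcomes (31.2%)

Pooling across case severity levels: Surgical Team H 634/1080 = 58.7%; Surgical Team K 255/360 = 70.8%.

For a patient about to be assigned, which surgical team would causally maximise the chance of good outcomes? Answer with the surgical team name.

Surgical Team H

The stratified and pooled comparisons disagree (Surgical Team H wins within each case severity; Surgical Team K wins overall), so the answer turns on the causal role of case severity.
Here case severity is a common cause — it drives both which surgical team a case falls under and the outcome. The crude comparison mixes populations; the stratum-specific rates are the causally relevant ones.
Within each level — mild: 94.8% vs 82.2%; moderate: 73.1% vs 61.7%; severe: 44.8% vs 31.2% — Surgical Team H is higher every time.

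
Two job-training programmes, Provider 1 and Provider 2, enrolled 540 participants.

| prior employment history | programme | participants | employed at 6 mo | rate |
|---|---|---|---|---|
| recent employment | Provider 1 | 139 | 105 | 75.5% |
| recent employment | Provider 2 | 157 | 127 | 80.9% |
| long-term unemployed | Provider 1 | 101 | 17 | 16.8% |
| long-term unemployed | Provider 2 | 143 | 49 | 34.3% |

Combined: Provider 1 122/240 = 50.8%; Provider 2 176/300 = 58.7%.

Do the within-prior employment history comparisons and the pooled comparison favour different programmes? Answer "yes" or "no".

no

Within each prior employment history level (recent employment 75.5% vs 80.9%; long-term unemployed 16.8% vs 34.3%), Provider 2 has the higher rate every time. Pooled: 50.8% vs 58.7% — Provider 2 has the higher rate overall. They agree.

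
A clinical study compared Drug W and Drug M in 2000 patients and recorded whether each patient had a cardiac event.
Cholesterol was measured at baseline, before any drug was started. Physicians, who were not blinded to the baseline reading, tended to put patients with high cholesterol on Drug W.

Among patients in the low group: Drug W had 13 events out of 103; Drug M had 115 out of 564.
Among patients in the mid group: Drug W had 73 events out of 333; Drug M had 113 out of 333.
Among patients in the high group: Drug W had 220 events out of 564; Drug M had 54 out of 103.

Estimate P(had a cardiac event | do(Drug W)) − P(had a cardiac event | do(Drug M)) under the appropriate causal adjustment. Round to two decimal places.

Within every cholesterol level Drug W has the lower rate, yet pooled Drug M does — Simpson's reversal.
Here cholesterol is a common cause — it drives both which drug a case falls under and the outcome. The crude comparison mixes populations; the stratum-specific rates are the causally relevant ones.
Adjusting over the population distribution of cholesterol: 0.334·(0.126−0.204) + 0.333·(0.219−0.339) + 0.334·(0.390−0.524) = -0.111.

-0.11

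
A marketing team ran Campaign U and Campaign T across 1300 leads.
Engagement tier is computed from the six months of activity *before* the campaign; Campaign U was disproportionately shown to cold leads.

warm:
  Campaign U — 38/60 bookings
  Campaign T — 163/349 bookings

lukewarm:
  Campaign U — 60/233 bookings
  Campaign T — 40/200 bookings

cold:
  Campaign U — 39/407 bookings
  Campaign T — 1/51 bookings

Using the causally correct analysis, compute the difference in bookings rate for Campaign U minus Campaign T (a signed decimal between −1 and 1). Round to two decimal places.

+0.10

Campaign U is higher inside every engagement tier stratum but Campaign T is higher in aggregate. Whether to stratify depends on how engagement tier relates to the campaign.
Engagement tier differs across campaigns for reasons unrelated to any effect of the campaign itself, and it separately predicts the outcome — a classic confounder. We must compare within engagement tier levels.
Adjusting over the population distribution of engagement tier: 0.315·(0.633−0.467) + 0.333·(0.258−0.200) + 0.352·(0.096−0.020) = +0.098.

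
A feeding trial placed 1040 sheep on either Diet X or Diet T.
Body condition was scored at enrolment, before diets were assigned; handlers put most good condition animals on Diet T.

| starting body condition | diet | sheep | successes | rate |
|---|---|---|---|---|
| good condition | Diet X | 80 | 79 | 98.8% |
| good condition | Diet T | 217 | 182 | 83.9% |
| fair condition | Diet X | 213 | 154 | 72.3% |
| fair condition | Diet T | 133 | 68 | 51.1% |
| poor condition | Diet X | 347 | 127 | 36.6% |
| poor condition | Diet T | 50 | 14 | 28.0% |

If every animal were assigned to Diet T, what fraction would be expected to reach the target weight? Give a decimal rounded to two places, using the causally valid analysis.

Starting body condition is set before the diet has any effect — it is not caused by the diet — and it independently drives the outcome. That makes it a confounder, so the causal comparison is within starting body condition levels.
Standardising Diet T to the population starting body condition mix: 0.286·182/217 + 0.333·68/133 + 0.382·14/50 = 0.516.

0.52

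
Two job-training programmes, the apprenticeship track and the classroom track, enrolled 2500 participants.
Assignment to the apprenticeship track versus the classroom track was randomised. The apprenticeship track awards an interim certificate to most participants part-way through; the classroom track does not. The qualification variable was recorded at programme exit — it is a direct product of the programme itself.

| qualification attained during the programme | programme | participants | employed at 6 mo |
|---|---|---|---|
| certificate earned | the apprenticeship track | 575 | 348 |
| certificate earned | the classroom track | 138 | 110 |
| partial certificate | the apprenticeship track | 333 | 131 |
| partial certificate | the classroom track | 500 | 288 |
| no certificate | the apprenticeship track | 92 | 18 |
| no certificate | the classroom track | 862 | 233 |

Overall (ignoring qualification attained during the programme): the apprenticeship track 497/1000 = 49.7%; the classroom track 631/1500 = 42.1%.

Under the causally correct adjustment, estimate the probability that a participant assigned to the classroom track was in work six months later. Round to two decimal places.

Qualification attained during the programme is recorded after the programme and is itself shifted by it — it sits on the causal path from programme to outcome. Conditioning on a mediator would strip out part of the effect we want; the pooled comparison gives the total causal effect.
So P(outcome | do(the classroom track)) is just the pooled rate for the classroom track: 631/1500 = 0.421.

0.42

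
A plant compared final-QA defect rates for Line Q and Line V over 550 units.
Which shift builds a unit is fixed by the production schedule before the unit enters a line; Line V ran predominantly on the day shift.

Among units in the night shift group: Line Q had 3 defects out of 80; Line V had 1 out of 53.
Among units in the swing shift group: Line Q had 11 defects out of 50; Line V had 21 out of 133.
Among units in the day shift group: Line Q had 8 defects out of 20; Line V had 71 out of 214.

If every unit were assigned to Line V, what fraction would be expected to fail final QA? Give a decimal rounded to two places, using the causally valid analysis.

Nothing the line does changes shift; the imbalance is an allocation artefact. With shift also predicting the outcome, the pooled figure is confounded, and the within-stratum comparison is the causal one.
Standardising Line V to the population shift mix: 0.242·1/53 + 0.333·21/133 + 0.425·71/214 = 0.198.

0.20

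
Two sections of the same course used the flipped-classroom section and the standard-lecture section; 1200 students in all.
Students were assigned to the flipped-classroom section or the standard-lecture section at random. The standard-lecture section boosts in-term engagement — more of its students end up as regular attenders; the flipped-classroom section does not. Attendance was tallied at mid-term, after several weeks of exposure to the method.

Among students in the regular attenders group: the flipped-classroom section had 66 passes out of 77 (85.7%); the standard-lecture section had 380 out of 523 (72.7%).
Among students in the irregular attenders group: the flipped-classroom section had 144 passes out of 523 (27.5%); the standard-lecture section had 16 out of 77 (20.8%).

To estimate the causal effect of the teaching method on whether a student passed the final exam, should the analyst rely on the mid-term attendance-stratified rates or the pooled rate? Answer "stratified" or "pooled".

Within every mid-term attendance level the flipped-classroom section has the higher rate, yet pooled the standard-lecture section does — Simpson's reversal.
Because the teaching method influences mid-term attendance, mid-term attendance is a post-treatment mediator, not a confounder. Stratifying on it would bias the estimate; the causal effect is the crude pooled difference.
Pooled: the flipped-classroom section 35.0% vs the standard-lecture section 66.0%; the standard-lecture section is higher overall.

pooled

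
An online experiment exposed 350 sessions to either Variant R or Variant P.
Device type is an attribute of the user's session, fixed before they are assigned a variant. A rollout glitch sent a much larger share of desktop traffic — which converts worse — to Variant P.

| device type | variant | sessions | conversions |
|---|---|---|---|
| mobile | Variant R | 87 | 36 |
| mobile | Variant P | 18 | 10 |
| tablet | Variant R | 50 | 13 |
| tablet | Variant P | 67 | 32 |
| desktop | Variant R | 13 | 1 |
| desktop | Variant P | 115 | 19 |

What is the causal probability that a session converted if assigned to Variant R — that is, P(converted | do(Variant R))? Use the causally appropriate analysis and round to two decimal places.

0.24

Nothing the variant does changes device type; the imbalance is an allocation artefact. With device type also predicting the outcome, the pooled figure is confounded, and the within-stratum comparison is the causal one.
Standardising Variant R to the population device type mix: 0.300·36/87 + 0.334·13/50 + 0.366·1/13 = 0.239.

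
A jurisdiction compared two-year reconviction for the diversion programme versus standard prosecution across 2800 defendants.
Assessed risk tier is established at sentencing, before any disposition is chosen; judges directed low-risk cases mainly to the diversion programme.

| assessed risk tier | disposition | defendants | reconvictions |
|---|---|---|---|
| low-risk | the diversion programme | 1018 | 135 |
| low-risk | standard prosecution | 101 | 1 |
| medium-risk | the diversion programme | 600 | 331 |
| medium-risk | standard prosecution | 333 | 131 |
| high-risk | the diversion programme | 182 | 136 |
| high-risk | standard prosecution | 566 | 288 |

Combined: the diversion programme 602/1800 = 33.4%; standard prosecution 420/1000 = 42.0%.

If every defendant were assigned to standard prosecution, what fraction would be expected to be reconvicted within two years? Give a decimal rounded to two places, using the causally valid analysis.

0.27

The stratified and pooled comparisons disagree (standard prosecution wins within each assessed risk tier; the diversion programme wins overall), so the answer turns on the causal role of assessed risk tier.
Since assessed risk tier is a pre-existing factor (not a product of the disposition) and it affects the outcome on its own, it is a confounder. The stratified rates, not the pooled rate, identify the causal effect.
Standardising standard prosecution to the population assessed risk tier mix: 0.400·1/101 + 0.333·131/333 + 0.267·288/566 = 0.271.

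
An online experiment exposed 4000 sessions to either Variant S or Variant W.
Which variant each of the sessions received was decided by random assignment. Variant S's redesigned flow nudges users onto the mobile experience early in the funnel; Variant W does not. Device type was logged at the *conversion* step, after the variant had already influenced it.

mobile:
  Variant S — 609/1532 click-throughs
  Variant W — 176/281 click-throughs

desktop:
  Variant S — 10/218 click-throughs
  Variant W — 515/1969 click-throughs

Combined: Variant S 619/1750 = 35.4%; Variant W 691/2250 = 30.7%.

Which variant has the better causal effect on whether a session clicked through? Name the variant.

Variant W is higher inside every device type stratum but Variant S is higher in aggregate. Whether to stratify depends on how device type relates to the variant.
Stratifying would compare variants among sessions the variants themselves sorted into device type groups — a form of selection on an intermediate. The unconditioned pooled rates give the total causal effect.
Pooled: Variant S 35.4% vs Variant W 30.7%; Variant S is higher overall.

Variant S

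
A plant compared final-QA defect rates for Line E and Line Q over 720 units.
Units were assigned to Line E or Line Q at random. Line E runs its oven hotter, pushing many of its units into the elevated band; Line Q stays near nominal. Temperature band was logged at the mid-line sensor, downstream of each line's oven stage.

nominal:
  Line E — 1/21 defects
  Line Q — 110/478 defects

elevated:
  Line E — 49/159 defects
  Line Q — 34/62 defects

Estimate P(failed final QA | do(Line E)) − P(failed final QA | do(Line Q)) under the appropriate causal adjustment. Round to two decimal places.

In-process temperature band lies on the pathway line → in-process temperature band → outcome, so adjusting for it blocks the indirect effect. For the total causal effect of line, use the unadjusted pooled rates.
The causal difference is the pooled difference: 0.278 − 0.267 = +0.011.

+0.01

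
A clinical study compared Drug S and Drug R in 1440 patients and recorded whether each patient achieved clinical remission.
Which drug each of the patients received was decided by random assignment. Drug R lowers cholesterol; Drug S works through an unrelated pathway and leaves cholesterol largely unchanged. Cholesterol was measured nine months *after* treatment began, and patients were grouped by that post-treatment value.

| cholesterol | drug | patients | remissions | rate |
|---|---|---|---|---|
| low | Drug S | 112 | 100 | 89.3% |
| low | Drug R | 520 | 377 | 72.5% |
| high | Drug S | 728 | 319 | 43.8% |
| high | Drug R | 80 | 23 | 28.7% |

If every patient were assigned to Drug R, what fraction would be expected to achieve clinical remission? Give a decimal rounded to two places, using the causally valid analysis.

The cholesterol-specific comparison favours Drug S throughout, but the pooled figures favour Drug R. The question is whether to condition on cholesterol.
Cholesterol lies on the pathway drug → cholesterol → outcome, so adjusting for it blocks the indirect effect. For the total causal effect of drug, use the unadjusted pooled rates.
So P(outcome | do(Drug R)) is just the pooled rate for Drug R: 400/600 = 0.667.

0.67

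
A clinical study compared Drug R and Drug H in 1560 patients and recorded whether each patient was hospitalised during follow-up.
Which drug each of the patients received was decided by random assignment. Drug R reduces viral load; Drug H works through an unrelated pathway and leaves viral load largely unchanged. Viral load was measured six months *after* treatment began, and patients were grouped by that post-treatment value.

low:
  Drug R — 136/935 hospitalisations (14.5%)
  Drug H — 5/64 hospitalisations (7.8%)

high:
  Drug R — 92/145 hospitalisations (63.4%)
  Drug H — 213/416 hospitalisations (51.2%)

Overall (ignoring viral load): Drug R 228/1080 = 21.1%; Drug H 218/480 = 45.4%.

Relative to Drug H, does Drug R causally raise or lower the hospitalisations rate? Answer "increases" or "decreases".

The distribution of viral load is itself part of what the drug does — it is an intermediate outcome. Holding it fixed would remove that part of the effect; the total effect is the pooled difference.
Pooled: Drug R 21.1% vs Drug H 45.4%; Drug R is lower overall.

decreases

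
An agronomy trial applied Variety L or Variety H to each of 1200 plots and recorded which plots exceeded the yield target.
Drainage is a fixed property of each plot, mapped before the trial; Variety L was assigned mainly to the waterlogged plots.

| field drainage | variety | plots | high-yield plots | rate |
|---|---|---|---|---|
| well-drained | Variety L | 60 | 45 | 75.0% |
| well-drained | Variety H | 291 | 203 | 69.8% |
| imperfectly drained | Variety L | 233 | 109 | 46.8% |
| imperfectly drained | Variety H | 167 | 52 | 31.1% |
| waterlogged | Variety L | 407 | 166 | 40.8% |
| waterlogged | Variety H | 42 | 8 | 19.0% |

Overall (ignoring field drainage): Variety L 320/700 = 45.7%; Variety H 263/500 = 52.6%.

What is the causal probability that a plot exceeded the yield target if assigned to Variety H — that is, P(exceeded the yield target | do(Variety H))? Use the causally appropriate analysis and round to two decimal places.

0.38

The field drainage-specific comparison favours Variety L throughout, but the pooled figures favour Variety H. The question is whether to condition on field drainage.
The imbalance in field drainage arose from how plots were allocated, not from anything the variety did; and field drainage independently affects the outcome. The pooled gap is confounded — condition on field drainage.
Standardising Variety H to the population field drainage mix: 0.292·203/291 + 0.333·52/167 + 0.374·8/42 = 0.379.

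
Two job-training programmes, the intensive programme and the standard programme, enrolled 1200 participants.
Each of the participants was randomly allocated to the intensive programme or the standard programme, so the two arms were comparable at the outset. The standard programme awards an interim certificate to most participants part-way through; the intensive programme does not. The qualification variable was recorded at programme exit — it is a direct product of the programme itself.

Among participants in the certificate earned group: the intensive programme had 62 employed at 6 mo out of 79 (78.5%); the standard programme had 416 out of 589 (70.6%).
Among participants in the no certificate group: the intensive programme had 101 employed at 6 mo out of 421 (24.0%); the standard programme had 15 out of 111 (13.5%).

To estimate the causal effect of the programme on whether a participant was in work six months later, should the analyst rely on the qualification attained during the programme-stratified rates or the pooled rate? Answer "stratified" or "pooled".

Qualification attained during the programme here is a post-treatment variable shaped by the programme; conditioning on it would introduce bias rather than remove it. The overall comparison is the causal one.
Pooled: the intensive programme 32.6% vs the standard programme 61.6%; the standard programme is higher overall.

pooled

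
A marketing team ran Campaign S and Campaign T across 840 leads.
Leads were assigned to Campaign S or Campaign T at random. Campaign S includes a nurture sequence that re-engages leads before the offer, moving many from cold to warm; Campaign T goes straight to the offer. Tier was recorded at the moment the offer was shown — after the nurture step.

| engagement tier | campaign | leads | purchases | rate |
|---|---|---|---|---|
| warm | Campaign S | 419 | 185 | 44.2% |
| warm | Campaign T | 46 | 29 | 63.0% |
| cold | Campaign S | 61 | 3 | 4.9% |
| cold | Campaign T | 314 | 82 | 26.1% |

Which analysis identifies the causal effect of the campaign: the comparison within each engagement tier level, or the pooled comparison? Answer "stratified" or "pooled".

Within every engagement tier level Campaign T has the higher rate, yet pooled Campaign S does — Simpson's reversal.
Engagement tier is recorded after the campaign and is itself shifted by it — it sits on the causal path from campaign to outcome. Conditioning on a mediator would strip out part of the effect we want; the pooled comparison gives the total causal effect.
Pooled: Campaign S 39.2% vs Campaign T 30.8%; Campaign S is higher overall.

pooled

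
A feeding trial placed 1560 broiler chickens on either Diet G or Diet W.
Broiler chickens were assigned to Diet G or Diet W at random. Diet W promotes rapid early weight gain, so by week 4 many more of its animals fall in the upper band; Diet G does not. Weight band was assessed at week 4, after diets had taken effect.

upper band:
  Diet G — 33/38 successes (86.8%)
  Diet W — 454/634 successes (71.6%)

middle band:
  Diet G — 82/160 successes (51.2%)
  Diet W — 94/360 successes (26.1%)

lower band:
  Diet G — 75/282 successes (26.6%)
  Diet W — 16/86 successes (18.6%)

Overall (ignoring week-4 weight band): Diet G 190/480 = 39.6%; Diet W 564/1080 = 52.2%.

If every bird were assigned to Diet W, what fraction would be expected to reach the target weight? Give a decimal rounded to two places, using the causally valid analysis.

Week-4 weight band lies on the pathway diet → week-4 weight band → outcome, so adjusting for it blocks the indirect effect. For the total causal effect of diet, use the unadjusted pooled rates.
So P(outcome | do(Diet W)) is just the pooled rate for Diet W: 564/1080 = 0.522.

0.52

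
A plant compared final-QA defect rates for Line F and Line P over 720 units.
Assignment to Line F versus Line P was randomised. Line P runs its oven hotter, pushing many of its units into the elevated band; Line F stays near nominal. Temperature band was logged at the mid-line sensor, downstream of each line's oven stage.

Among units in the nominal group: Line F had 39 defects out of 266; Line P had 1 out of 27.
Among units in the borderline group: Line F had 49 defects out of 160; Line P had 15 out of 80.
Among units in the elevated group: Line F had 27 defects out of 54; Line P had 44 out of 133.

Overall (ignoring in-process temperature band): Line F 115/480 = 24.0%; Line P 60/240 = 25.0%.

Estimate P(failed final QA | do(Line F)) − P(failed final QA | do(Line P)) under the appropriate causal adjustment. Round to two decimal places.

-0.01

The stratified and pooled comparisons disagree (Line P wins within each in-process temperature band; Line F wins overall), so the answer turns on the causal role of in-process temperature band.
In-process temperature band lies on the pathway line → in-process temperature band → outcome, so adjusting for it blocks the indirect effect. For the total causal effect of line, use the unadjusted pooled rates.
The causal difference is the pooled difference: 0.240 − 0.250 = -0.010.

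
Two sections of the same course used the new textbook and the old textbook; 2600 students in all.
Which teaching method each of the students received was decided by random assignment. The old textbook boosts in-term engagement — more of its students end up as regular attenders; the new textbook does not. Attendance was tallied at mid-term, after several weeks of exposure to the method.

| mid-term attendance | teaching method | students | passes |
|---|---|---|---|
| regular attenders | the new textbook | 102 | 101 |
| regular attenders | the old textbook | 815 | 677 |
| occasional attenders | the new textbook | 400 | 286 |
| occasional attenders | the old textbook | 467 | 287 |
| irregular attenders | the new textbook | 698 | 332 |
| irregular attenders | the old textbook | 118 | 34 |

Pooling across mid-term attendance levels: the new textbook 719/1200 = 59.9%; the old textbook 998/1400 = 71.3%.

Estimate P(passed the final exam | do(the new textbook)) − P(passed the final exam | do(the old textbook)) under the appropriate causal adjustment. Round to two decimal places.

The stratified and pooled comparisons disagree (the new textbook wins within each mid-term attendance; the old textbook wins overall), so the answer turns on the causal role of mid-term attendance.
Mid-term attendance is recorded after the teaching method and is itself shifted by it — it sits on the causal path from teaching method to outcome. Conditioning on a mediator would strip out part of the effect we want; the pooled comparison gives the total causal effect.
The causal difference is the pooled difference: 0.599 − 0.713 = -0.114.

-0.11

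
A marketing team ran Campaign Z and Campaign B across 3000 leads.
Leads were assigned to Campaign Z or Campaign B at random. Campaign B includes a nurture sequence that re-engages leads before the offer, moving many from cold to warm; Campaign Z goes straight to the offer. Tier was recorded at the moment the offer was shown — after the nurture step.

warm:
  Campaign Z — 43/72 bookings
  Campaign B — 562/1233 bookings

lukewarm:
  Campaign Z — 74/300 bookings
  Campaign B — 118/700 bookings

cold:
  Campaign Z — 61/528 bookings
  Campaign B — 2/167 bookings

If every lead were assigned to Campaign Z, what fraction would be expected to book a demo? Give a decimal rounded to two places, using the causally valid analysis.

0.20

Engagement tier here is a post-treatment variable shaped by the campaign; conditioning on it would introduce bias rather than remove it. The overall comparison is the causal one.
So P(outcome | do(Campaign Z)) is just the pooled rate for Campaign Z: 178/900 = 0.198.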